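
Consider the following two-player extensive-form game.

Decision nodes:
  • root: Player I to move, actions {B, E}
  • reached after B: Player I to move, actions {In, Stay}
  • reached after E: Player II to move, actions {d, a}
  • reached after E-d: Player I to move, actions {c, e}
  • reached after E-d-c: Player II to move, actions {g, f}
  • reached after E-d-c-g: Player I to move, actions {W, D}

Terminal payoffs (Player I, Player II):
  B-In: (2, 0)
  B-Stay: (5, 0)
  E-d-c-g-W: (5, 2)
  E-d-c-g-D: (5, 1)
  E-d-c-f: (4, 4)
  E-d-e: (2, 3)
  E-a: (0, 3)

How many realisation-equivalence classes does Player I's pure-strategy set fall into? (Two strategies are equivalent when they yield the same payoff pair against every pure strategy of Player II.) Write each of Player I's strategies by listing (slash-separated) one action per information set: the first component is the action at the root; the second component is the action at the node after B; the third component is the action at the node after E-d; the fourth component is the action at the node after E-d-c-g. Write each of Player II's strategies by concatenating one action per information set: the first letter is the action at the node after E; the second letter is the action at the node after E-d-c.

Player I has 16 pure strategies: B/In/c/W, B/In/c/D, B/In/e/W, B/In/e/D, B/Stay/c/W, B/Stay/c/D, B/Stay/e/W, B/Stay/e/D, E/In/c/W, E/In/c/D, E/In/e/W, E/In/e/D, E/Stay/c/W, E/Stay/c/D, E/Stay/e/W, E/Stay/e/D. Columns: dg, df, ag, af.
{B/In/c/W, B/In/c/D, B/In/e/W, B/In/e/D} → row (2,0) (2,0) (2,0) (2,0)
{B/Stay/c/W, B/Stay/c/D, B/Stay/e/W, B/Stay/e/D} → row (5,0) (5,0) (5,0) (5,0)
{E/In/c/W, E/Stay/c/W} → row (5,2) (4,4) (0,3) (0,3)
{E/In/c/D, E/Stay/c/D} → row (5,1) (4,4) (0,3) (0,3)
{E/In/e/W, E/In/e/D, E/Stay/e/W, E/Stay/e/D} → row (2,3) (2,3) (0,3) (0,3)
That's 5 distinct rows out of 16 strategies.

5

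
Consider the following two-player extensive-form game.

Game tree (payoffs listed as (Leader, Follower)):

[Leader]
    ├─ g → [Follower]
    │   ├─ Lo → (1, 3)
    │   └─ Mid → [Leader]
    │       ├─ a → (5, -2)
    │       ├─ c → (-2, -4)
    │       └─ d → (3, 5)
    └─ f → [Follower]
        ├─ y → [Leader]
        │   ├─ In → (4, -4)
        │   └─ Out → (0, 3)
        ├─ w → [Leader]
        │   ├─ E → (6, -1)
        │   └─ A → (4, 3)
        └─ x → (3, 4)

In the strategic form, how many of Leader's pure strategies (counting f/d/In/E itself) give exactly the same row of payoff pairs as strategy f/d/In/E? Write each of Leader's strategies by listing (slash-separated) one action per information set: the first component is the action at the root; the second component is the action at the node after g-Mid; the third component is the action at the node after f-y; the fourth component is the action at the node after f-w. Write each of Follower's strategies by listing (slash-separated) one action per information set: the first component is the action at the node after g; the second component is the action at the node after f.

3

Row for f/d/In/E (columns Lo/y, Lo/w, Lo/x, Mid/y, Mid/w, Mid/x): (4,-4) (6,-1) (3,4) (4,-4) (6,-1) (3,4).
Under f/d/In/E, Leader's choice at the node after g-Mid can never be reached regardless of what Follower does, so varying those choices leaves every outcome unchanged.
Holding the reachable choices fixed and varying the unreachable one freely already gives 3 equivalent strategies.
No other strategy reproduces this row, so those 3 are the full class: f/a/In/E, f/c/In/E, f/d/In/E.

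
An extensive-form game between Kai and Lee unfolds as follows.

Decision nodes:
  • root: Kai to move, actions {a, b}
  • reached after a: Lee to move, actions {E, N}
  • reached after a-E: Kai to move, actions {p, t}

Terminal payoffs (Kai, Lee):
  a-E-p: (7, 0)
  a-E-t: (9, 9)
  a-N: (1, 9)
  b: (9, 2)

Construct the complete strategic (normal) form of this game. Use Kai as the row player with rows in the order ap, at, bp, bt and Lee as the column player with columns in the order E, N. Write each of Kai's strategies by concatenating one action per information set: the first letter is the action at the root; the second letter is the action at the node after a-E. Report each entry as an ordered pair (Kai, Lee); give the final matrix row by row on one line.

Row ap: E→(7,0), N→(1,9)
Row at: E→(9,9), N→(1,9)
Row bp: E→(9,2), N→(9,2)
Row bt: E→(9,2), N→(9,2)

ap: (7,0) (1,9) | at: (9,9) (1,9) | bp: (9,2) (9,2) | bt: (9,2) (9,2)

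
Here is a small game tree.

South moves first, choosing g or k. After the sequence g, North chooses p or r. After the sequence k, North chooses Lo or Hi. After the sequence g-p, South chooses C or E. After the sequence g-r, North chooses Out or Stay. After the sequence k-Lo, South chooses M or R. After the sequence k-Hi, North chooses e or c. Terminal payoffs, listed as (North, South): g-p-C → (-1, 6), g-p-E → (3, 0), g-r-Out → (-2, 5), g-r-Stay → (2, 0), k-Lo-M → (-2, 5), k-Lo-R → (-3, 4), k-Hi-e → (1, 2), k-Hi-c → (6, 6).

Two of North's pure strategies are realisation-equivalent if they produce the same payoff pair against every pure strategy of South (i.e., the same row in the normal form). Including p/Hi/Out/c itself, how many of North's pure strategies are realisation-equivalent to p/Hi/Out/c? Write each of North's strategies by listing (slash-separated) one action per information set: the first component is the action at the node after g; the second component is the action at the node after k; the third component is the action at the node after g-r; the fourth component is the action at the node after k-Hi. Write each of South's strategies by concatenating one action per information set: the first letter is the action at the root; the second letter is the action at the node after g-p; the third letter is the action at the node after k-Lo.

Row for p/Hi/Out/c (columns gCM, gCR, gEM, gER, kCM, kCR, kEM, kER): (-1,6) (-1,6) (3,0) (3,0) (6,6) (6,6) (6,6) (6,6).
Under p/Hi/Out/c, North's choice at the node after g-r can never be reached regardless of what South does, so varying those choices leaves every outcome unchanged.
Holding the reachable choices fixed and varying the unreachable one freely already gives 2 equivalent strategies.
No other strategy reproduces this row, so those 2 are the full class: p/Hi/Out/c, p/Hi/Stay/c.

2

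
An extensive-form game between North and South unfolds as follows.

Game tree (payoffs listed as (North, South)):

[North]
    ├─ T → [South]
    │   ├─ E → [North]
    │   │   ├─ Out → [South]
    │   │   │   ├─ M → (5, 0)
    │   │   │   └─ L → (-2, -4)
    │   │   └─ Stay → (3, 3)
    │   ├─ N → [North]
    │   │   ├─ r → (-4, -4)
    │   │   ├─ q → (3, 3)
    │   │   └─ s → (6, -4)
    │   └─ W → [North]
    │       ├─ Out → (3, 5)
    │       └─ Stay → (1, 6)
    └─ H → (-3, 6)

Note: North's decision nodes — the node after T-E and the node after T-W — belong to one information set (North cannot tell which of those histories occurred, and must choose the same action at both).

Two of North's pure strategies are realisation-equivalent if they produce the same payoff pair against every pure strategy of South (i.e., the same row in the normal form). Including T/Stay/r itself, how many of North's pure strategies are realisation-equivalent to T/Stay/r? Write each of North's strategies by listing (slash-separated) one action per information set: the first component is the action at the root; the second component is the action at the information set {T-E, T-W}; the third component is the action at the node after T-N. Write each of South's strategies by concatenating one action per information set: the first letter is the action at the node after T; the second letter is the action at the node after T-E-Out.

1

Row for T/Stay/r (columns EM, EL, NM, NL, WM, WL): (3,3) (3,3) (-4,-4) (-4,-4) (1,6) (1,6).
Every one of North's information sets is on the play path for some reply by South when North follows T/Stay/r.
Changing the action at any of them therefore changes at least one column, so only T/Stay/r itself gives this row.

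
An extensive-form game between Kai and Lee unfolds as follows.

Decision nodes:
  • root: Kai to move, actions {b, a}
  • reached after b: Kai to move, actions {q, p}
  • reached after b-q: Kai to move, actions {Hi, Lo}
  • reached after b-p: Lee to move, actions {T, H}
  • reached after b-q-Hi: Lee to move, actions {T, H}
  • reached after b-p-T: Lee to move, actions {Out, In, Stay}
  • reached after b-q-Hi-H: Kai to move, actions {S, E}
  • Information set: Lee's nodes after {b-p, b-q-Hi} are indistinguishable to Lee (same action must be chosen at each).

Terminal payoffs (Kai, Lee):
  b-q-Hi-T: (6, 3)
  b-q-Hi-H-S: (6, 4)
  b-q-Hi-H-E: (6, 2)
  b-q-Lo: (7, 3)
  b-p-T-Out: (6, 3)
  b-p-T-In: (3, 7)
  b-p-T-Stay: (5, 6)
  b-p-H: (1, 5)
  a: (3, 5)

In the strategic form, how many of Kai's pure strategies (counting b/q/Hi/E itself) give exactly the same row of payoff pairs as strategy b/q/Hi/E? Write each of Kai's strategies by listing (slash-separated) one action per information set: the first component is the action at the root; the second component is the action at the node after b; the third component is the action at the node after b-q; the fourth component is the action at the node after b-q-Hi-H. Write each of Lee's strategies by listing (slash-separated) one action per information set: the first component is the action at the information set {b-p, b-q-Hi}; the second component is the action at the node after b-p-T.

Row for b/q/Hi/E (columns T/Out, T/In, T/Stay, H/Out, H/In, H/Stay): (6,3) (6,3) (6,3) (6,2) (6,2) (6,2).
Every one of Kai's information sets is on the play path for some reply by Lee when Kai follows b/q/Hi/E.
Changing the action at any of them therefore changes at least one column, so only b/q/Hi/E itself gives this row.

1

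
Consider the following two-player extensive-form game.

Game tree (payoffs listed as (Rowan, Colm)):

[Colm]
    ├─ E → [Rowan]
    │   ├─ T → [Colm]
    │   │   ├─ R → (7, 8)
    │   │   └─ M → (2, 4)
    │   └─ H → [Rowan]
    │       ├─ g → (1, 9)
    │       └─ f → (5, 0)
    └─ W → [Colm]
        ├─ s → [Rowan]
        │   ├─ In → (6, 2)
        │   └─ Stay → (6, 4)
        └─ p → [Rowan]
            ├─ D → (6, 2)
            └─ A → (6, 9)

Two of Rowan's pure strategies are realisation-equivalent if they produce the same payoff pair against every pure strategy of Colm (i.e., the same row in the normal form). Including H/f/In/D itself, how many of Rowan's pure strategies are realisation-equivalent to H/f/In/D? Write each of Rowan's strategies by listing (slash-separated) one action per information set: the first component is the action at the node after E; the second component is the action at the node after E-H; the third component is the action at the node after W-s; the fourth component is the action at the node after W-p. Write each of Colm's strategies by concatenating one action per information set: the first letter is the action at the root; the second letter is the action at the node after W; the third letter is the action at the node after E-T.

Row for H/f/In/D (columns EsR, EsM, EpR, EpM, WsR, WsM, WpR, WpM): (5,0) (5,0) (5,0) (5,0) (6,2) (6,2) (6,2) (6,2).
Every one of Rowan's information sets is on the play path for some reply by Colm when Rowan follows H/f/In/D.
Changing the action at any of them therefore changes at least one column, so only H/f/In/D itself gives this row.

1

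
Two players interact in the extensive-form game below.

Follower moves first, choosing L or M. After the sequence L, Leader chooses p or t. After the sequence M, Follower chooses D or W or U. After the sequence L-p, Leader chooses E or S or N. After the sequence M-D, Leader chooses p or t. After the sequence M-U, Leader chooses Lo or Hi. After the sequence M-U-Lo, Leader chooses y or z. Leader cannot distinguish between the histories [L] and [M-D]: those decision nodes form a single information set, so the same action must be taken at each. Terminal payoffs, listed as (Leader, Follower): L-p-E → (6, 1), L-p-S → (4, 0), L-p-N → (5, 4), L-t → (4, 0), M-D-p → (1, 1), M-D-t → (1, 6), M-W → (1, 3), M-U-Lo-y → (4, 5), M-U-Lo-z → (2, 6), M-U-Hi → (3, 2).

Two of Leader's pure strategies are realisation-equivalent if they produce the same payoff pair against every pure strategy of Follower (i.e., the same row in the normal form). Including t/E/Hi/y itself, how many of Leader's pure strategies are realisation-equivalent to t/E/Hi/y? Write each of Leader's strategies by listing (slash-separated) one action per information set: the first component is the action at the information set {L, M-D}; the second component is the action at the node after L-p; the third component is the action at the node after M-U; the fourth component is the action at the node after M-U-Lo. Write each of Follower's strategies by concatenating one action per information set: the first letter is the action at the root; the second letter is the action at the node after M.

Row for t/E/Hi/y (columns LD, LW, LU, MD, MW, MU): (4,0) (4,0) (4,0) (1,6) (1,3) (3,2).
Under t/E/Hi/y, Leader's choice at the node after L-p and at the node after M-U-Lo can never be reached regardless of what Follower does, so varying those choices leaves every outcome unchanged.
Holding the reachable choices fixed and varying the unreachable ones freely already gives 3 × 2 = 6 equivalent strategies.
No other strategy reproduces this row, so those 6 are the full class: t/E/Hi/y, t/E/Hi/z, t/S/Hi/y, t/S/Hi/z, t/N/Hi/y, t/N/Hi/z.

6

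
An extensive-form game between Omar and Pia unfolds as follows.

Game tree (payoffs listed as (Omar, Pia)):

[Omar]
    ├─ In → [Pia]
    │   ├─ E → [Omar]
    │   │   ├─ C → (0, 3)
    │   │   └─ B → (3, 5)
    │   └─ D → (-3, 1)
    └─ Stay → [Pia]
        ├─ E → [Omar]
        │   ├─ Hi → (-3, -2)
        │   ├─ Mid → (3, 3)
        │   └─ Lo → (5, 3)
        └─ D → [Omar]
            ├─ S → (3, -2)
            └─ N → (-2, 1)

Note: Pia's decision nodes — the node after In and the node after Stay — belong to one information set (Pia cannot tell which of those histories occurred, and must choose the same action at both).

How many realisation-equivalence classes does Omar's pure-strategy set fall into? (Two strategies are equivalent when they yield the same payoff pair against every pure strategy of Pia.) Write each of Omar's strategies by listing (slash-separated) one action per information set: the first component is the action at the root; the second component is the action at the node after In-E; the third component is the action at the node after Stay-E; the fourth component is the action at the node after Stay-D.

Omar has 24 pure strategies: In/C/Hi/S, In/C/Hi/N, In/C/Mid/S, In/C/Mid/N, In/C/Lo/S, In/C/Lo/N, In/B/Hi/S, In/B/Hi/N, In/B/Mid/S, In/B/Mid/N, In/B/Lo/S, In/B/Lo/N, Stay/C/Hi/S, Stay/C/Hi/N, Stay/C/Mid/S, Stay/C/Mid/N, Stay/C/Lo/S, Stay/C/Lo/N, Stay/B/Hi/S, Stay/B/Hi/N, Stay/B/Mid/S, Stay/B/Mid/N, Stay/B/Lo/S, Stay/B/Lo/N. Columns: E, D.
{In/C/Hi/S, In/C/Hi/N, In/C/Mid/S, In/C/Mid/N, In/C/Lo/S, In/C/Lo/N} → row (0,3) (-3,1)
{In/B/Hi/S, In/B/Hi/N, In/B/Mid/S, In/B/Mid/N, In/B/Lo/S, In/B/Lo/N} → row (3,5) (-3,1)
{Stay/C/Hi/S, Stay/B/Hi/S} → row (-3,-2) (3,-2)
{Stay/C/Hi/N, Stay/B/Hi/N} → row (-3,-2) (-2,1)
{Stay/C/Mid/S, Stay/B/Mid/S} → row (3,3) (3,-2)
{Stay/C/Mid/N, Stay/B/Mid/N} → row (3,3) (-2,1)
{Stay/C/Lo/S, Stay/B/Lo/S} → row (5,3) (3,-2)
{Stay/C/Lo/N, Stay/B/Lo/N} → row (5,3) (-2,1)
That's 8 distinct rows out of 24 strategies.

8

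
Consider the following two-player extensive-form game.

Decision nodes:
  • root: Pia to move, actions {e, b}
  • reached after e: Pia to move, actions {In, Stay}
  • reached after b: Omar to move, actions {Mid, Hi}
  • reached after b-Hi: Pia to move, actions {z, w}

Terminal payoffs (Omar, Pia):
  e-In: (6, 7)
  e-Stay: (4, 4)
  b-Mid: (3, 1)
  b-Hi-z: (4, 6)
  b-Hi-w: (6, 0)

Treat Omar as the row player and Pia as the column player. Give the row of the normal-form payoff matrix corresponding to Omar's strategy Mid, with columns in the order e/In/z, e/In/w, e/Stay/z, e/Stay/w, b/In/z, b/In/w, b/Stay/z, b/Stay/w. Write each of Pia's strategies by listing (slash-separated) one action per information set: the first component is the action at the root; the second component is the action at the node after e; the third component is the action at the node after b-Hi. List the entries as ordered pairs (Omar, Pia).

(6,7) (6,7) (4,4) (4,4) (3,1) (3,1) (3,1) (3,1)

vs e/In/z: Pia plays e → Pia plays In at [e] → (6, 7)
vs e/In/w: Pia plays e → Pia plays In at [e] → (6, 7)
vs e/Stay/z: Pia plays e → Pia plays Stay at [e] → (4, 4)
vs e/Stay/w: Pia plays e → Pia plays Stay at [e] → (4, 4)
vs b/In/z: Pia plays b → Omar plays Mid at [b] → (3, 1)
vs b/In/w: Pia plays b → Omar plays Mid at [b] → (3, 1)
vs b/Stay/z: Pia plays b → Omar plays Mid at [b] → (3, 1)
vs b/Stay/w: Pia plays b → Omar plays Mid at [b] → (3, 1)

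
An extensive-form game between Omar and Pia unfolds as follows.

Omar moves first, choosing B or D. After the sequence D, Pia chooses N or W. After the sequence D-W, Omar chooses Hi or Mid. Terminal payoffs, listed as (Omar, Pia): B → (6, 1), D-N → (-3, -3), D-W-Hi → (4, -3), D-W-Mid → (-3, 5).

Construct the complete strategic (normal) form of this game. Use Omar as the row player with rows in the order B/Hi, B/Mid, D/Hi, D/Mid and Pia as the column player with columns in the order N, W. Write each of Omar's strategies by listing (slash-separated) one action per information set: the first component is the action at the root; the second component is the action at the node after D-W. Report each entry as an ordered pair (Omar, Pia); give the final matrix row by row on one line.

B/Hi: (6,1) (6,1) | B/Mid: (6,1) (6,1) | D/Hi: (-3,-3) (4,-3) | D/Mid: (-3,-3) (-3,5)

Row B/Hi: N→(6,1), W→(6,1)
Row B/Mid: N→(6,1), W→(6,1)
Row D/Hi: N→(-3,-3), W→(4,-3)
Row D/Mid: N→(-3,-3), W→(-3,5)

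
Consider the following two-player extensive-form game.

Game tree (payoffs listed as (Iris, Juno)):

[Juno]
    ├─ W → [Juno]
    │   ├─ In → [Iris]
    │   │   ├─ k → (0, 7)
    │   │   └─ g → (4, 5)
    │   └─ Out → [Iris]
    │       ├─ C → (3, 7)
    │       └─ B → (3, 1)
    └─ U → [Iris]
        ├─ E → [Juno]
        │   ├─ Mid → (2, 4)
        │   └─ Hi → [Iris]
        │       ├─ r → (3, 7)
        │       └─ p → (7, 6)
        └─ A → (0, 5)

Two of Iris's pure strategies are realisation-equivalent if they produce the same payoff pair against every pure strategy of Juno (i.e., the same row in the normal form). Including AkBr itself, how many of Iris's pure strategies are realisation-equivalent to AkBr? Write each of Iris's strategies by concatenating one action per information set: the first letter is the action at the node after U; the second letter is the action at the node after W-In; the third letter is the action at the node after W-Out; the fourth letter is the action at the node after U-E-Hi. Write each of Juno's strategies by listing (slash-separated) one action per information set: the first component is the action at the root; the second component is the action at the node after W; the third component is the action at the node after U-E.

Row for AkBr (columns W/In/Mid, W/In/Hi, W/Out/Mid, W/Out/Hi, U/In/Mid, U/In/Hi, U/Out/Mid, U/Out/Hi): (0,7) (0,7) (3,1) (3,1) (0,5) (0,5) (0,5) (0,5).
Under AkBr, Iris's choice at the node after U-E-Hi can never be reached regardless of what Juno does, so varying those choices leaves every outcome unchanged.
Holding the reachable choices fixed and varying the unreachable one freely already gives 2 equivalent strategies.
No other strategy reproduces this row, so those 2 are the full class: AkBr, AkBp.

2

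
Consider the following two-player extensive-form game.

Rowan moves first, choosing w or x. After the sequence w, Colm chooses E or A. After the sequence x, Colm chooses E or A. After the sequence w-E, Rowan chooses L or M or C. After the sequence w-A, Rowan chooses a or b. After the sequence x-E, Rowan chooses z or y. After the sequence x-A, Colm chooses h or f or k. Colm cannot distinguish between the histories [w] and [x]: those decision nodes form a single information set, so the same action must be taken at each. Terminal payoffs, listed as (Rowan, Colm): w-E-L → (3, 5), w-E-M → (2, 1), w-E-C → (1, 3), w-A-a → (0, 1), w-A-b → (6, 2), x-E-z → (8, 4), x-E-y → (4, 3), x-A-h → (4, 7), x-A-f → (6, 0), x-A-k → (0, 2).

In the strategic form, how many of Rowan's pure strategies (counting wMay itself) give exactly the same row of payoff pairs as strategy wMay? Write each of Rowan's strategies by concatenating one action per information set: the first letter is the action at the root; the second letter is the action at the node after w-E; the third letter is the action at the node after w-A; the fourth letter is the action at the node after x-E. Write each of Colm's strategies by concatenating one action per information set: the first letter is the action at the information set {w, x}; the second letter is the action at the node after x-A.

2

Row for wMay (columns Eh, Ef, Ek, Ah, Af, Ak): (2,1) (2,1) (2,1) (0,1) (0,1) (0,1).
Under wMay, Rowan's choice at the node after x-E can never be reached regardless of what Colm does, so varying those choices leaves every outcome unchanged.
Holding the reachable choices fixed and varying the unreachable one freely already gives 2 equivalent strategies.
No other strategy reproduces this row, so those 2 are the full class: wMaz, wMay.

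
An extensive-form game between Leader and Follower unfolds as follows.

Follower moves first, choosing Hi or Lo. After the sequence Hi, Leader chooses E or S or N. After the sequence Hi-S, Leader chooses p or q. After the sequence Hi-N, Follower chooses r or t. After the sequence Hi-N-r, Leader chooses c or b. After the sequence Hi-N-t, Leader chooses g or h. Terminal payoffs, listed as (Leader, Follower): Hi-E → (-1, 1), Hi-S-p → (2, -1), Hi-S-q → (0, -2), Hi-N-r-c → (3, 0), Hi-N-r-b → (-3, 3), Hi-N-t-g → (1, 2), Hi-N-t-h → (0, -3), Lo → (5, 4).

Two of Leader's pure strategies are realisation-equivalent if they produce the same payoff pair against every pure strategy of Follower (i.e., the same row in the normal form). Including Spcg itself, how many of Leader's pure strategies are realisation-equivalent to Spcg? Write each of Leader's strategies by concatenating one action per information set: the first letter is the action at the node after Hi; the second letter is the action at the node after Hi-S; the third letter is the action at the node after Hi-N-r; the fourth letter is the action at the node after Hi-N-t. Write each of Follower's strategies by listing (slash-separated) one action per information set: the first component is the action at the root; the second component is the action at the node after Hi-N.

4

Row for Spcg (columns Hi/r, Hi/t, Lo/r, Lo/t): (2,-1) (2,-1) (5,4) (5,4).
Under Spcg, Leader's choice at the node after Hi-N-r and at the node after Hi-N-t can never be reached regardless of what Follower does, so varying those choices leaves every outcome unchanged.
Holding the reachable choices fixed and varying the unreachable ones freely already gives 2 × 2 = 4 equivalent strategies.
No other strategy reproduces this row, so those 4 are the full class: Spcg, Spch, Spbg, Spbh.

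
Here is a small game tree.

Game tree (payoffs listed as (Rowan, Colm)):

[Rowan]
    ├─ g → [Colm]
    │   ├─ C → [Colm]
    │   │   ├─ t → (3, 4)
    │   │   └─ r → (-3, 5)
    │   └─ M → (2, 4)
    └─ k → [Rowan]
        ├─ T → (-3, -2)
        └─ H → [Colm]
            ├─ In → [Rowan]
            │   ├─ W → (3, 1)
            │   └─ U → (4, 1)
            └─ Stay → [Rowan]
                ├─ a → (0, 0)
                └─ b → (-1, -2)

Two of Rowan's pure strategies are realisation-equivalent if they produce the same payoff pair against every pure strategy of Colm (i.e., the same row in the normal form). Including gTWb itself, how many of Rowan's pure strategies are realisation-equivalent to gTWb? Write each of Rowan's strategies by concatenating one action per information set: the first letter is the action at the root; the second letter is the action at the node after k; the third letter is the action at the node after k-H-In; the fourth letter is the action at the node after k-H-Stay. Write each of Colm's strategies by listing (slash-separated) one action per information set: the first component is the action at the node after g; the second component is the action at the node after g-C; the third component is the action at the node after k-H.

Row for gTWb (columns C/t/In, C/t/Stay, C/r/In, C/r/Stay, M/t/In, M/t/Stay, M/r/In, M/r/Stay): (3,4) (3,4) (-3,5) (-3,5) (2,4) (2,4) (2,4) (2,4).
Under gTWb, Rowan's choice at the node after k and at the node after k-H-In and at the node after k-H-Stay can never be reached regardless of what Colm does, so varying those choices leaves every outcome unchanged.
Holding the reachable choices fixed and varying the unreachable ones freely already gives 2 × 2 × 2 = 8 equivalent strategies.
No other strategy reproduces this row, so those 8 are the full class: gTWa, gTWb, gTUa, gTUb, gHWa, gHWb, gHUa, gHUb.

8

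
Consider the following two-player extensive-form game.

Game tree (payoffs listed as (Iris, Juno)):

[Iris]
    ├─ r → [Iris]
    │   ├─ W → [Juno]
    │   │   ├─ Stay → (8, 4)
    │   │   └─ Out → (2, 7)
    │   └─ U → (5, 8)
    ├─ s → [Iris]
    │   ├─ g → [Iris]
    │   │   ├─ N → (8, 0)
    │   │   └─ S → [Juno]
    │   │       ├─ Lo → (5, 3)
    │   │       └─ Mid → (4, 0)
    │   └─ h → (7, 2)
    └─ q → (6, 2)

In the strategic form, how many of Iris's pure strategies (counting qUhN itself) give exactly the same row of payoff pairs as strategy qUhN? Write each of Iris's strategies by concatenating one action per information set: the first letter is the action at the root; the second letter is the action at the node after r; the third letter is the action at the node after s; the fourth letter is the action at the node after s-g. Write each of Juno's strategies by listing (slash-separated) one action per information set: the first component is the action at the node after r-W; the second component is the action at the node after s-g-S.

Row for qUhN (columns Stay/Lo, Stay/Mid, Out/Lo, Out/Mid): (6,2) (6,2) (6,2) (6,2).
Under qUhN, Iris's choice at the node after r and at the node after s and at the node after s-g can never be reached regardless of what Juno does, so varying those choices leaves every outcome unchanged.
Holding the reachable choices fixed and varying the unreachable ones freely already gives 2 × 2 × 2 = 8 equivalent strategies.
No other strategy reproduces this row, so those 8 are the full class: qWgN, qWgS, qWhN, qWhS, qUgN, qUgS, qUhN, qUhS.

8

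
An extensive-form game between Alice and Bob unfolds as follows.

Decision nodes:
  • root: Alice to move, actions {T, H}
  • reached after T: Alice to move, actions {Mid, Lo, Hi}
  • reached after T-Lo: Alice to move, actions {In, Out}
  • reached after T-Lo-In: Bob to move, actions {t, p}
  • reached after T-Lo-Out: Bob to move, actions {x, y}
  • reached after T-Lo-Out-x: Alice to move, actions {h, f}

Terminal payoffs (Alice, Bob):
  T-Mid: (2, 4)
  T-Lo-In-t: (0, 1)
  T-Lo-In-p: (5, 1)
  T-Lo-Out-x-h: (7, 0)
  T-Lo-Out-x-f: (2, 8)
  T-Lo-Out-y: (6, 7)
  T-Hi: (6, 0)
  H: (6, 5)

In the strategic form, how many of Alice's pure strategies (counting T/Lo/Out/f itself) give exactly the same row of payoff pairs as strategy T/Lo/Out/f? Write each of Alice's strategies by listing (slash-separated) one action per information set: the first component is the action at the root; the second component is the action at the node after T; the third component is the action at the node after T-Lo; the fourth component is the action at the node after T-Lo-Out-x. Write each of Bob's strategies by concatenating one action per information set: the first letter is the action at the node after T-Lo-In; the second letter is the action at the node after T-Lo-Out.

Row for T/Lo/Out/f (columns tx, ty, px, py): (2,8) (6,7) (2,8) (6,7).
Every one of Alice's information sets is on the play path for some reply by Bob when Alice follows T/Lo/Out/f.
Changing the action at any of them therefore changes at least one column, so only T/Lo/Out/f itself gives this row.

1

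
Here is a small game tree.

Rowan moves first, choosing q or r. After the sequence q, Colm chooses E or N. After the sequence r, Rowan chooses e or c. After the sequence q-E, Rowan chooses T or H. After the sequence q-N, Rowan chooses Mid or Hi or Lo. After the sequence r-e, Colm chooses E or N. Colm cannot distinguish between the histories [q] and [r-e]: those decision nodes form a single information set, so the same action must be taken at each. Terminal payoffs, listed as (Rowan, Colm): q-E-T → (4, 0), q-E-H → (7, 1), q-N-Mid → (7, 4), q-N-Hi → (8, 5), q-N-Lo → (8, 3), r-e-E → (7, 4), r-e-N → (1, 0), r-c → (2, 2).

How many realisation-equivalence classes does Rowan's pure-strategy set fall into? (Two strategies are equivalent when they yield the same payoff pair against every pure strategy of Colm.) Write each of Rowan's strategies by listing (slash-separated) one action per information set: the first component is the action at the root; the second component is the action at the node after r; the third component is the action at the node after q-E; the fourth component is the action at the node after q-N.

Rowan has 24 pure strategies: q/e/T/Mid, q/e/T/Hi, q/e/T/Lo, q/e/H/Mid, q/e/H/Hi, q/e/H/Lo, q/c/T/Mid, q/c/T/Hi, q/c/T/Lo, q/c/H/Mid, q/c/H/Hi, q/c/H/Lo, r/e/T/Mid, r/e/T/Hi, r/e/T/Lo, r/e/H/Mid, r/e/H/Hi, r/e/H/Lo, r/c/T/Mid, r/c/T/Hi, r/c/T/Lo, r/c/H/Mid, r/c/H/Hi, r/c/H/Lo. Columns: E, N.
{q/e/T/Mid, q/c/T/Mid} → row (4,0) (7,4)
{q/e/T/Hi, q/c/T/Hi} → row (4,0) (8,5)
{q/e/T/Lo, q/c/T/Lo} → row (4,0) (8,3)
{q/e/H/Mid, q/c/H/Mid} → row (7,1) (7,4)
{q/e/H/Hi, q/c/H/Hi} → row (7,1) (8,5)
{q/e/H/Lo, q/c/H/Lo} → row (7,1) (8,3)
{r/e/T/Mid, r/e/T/Hi, r/e/T/Lo, r/e/H/Mid, r/e/H/Hi, r/e/H/Lo} → row (7,4) (1,0)
{r/c/T/Mid, r/c/T/Hi, r/c/T/Lo, r/c/H/Mid, r/c/H/Hi, r/c/H/Lo} → row (2,2) (2,2)
That's 8 distinct rows out of 24 strategies.

8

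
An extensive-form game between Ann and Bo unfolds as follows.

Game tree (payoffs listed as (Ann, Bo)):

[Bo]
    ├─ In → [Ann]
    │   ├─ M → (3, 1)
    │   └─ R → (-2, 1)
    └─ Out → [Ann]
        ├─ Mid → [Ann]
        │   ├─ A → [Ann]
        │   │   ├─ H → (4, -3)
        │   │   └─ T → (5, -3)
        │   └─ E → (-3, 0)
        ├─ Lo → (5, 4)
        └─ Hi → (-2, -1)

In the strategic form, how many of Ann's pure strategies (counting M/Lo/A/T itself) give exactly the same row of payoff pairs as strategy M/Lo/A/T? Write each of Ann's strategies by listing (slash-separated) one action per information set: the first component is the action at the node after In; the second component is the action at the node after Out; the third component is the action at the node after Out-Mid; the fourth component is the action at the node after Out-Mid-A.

Row for M/Lo/A/T (columns In, Out): (3,1) (5,4).
Under M/Lo/A/T, Ann's choice at the node after Out-Mid and at the node after Out-Mid-A can never be reached regardless of what Bo does, so varying those choices leaves every outcome unchanged.
Holding the reachable choices fixed and varying the unreachable ones freely already gives 2 × 2 = 4 equivalent strategies.
No other strategy reproduces this row, so those 4 are the full class: M/Lo/A/H, M/Lo/A/T, M/Lo/E/H, M/Lo/E/T.

4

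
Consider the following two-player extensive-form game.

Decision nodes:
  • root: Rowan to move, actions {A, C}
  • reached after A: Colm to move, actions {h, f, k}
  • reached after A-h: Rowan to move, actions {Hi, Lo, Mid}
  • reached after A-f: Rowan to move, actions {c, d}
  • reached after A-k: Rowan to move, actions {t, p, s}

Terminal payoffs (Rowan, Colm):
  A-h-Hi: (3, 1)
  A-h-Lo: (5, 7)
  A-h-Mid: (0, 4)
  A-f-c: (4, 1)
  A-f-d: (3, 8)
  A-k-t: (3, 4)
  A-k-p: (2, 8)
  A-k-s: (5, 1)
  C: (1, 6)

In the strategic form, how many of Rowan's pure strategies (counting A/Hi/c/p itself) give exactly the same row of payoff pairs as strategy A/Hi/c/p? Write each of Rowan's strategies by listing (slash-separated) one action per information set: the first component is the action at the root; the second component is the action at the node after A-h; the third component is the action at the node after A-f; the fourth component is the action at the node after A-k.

1

Row for A/Hi/c/p (columns h, f, k): (3,1) (4,1) (2,8).
Every one of Rowan's information sets is on the play path for some reply by Colm when Rowan follows A/Hi/c/p.
Changing the action at any of them therefore changes at least one column, so only A/Hi/c/p itself gives this row.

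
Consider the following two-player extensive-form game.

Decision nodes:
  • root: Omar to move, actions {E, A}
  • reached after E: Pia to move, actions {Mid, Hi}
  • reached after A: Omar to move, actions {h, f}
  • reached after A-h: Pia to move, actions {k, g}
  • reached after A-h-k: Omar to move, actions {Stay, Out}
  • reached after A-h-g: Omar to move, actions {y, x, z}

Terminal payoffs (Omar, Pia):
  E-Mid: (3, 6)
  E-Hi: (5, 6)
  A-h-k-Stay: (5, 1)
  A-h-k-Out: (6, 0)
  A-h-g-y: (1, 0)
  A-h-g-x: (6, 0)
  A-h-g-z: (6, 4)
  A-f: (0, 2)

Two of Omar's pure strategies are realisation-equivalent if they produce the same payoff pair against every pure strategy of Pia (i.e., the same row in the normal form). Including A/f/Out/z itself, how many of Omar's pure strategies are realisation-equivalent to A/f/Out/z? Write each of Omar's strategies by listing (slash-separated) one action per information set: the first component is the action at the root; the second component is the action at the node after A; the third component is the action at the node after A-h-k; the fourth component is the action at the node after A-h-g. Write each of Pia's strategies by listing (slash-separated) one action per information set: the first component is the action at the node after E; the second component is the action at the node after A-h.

Row for A/f/Out/z (columns Mid/k, Mid/g, Hi/k, Hi/g): (0,2) (0,2) (0,2) (0,2).
Under A/f/Out/z, Omar's choice at the node after A-h-k and at the node after A-h-g can never be reached regardless of what Pia does, so varying those choices leaves every outcome unchanged.
Holding the reachable choices fixed and varying the unreachable ones freely already gives 2 × 3 = 6 equivalent strategies.
No other strategy reproduces this row, so those 6 are the full class: A/f/Stay/y, A/f/Stay/x, A/f/Stay/z, A/f/Out/y, A/f/Out/x, A/f/Out/z.

6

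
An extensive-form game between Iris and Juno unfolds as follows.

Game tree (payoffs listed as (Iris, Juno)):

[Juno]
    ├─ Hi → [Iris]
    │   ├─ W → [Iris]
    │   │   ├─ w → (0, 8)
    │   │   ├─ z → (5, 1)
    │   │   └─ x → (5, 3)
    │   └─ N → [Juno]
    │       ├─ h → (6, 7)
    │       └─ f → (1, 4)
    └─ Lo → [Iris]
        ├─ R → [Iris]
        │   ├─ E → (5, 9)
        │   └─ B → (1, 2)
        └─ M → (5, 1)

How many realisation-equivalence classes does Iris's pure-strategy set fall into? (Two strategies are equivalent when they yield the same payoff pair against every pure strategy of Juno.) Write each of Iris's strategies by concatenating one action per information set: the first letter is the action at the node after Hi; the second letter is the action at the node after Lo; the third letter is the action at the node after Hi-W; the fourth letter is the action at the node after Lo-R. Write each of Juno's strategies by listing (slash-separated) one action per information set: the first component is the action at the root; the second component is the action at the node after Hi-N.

Iris has 24 pure strategies: WRwE, WRwB, WRzE, WRzB, WRxE, WRxB, WMwE, WMwB, WMzE, WMzB, WMxE, WMxB, NRwE, NRwB, NRzE, NRzB, NRxE, NRxB, NMwE, NMwB, NMzE, NMzB, NMxE, NMxB. Columns: Hi/h, Hi/f, Lo/h, Lo/f.
{WRwE} → row (0,8) (0,8) (5,9) (5,9)
{WRwB} → row (0,8) (0,8) (1,2) (1,2)
{WRzE} → row (5,1) (5,1) (5,9) (5,9)
{WRzB} → row (5,1) (5,1) (1,2) (1,2)
{WRxE} → row (5,3) (5,3) (5,9) (5,9)
{WRxB} → row (5,3) (5,3) (1,2) (1,2)
{WMwE, WMwB} → row (0,8) (0,8) (5,1) (5,1)
{WMzE, WMzB} → row (5,1) (5,1) (5,1) (5,1)
{WMxE, WMxB} → row (5,3) (5,3) (5,1) (5,1)
{NRwE, NRzE, NRxE} → row (6,7) (1,4) (5,9) (5,9)
{NRwB, NRzB, NRxB} → row (6,7) (1,4) (1,2) (1,2)
{NMwE, NMwB, NMzE, NMzB, NMxE, NMxB} → row (6,7) (1,4) (5,1) (5,1)
That's 12 distinct rows out of 24 strategies.

12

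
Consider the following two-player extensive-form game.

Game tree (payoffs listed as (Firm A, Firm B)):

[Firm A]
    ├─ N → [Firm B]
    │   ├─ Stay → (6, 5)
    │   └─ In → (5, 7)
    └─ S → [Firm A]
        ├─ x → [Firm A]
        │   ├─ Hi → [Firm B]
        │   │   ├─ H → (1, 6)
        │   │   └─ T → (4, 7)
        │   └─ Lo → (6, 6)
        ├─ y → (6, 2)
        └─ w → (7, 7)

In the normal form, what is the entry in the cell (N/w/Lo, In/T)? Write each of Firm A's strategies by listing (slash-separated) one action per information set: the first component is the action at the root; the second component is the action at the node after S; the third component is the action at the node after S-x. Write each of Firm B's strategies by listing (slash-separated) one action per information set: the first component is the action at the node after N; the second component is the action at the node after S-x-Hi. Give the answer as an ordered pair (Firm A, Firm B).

Trace the play path from the root:
  Firm A plays N
  Firm B plays In at [N]
→ terminal payoff (5, 7).
(Firm A's choice at the node after S is never reached on this path, so it doesn't affect the outcome.)

(5, 7)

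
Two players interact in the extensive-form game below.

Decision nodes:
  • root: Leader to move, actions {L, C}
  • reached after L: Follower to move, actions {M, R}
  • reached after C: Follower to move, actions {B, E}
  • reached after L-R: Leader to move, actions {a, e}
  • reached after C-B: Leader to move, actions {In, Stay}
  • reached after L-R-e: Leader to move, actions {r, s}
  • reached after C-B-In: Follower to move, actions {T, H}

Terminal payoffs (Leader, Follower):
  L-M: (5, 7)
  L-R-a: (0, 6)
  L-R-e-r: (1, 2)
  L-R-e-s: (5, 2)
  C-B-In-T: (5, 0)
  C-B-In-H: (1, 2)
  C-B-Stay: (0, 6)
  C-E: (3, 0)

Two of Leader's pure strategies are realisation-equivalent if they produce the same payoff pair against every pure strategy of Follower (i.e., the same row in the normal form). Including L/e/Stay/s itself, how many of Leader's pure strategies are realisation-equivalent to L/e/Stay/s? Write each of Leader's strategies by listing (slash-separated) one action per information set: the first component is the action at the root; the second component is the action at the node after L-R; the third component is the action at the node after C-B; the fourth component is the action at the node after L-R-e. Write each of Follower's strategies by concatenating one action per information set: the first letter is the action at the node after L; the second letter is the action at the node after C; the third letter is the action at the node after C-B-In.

Row for L/e/Stay/s (columns MBT, MBH, MET, MEH, RBT, RBH, RET, REH): (5,7) (5,7) (5,7) (5,7) (5,2) (5,2) (5,2) (5,2).
Under L/e/Stay/s, Leader's choice at the node after C-B can never be reached regardless of what Follower does, so varying those choices leaves every outcome unchanged.
Holding the reachable choices fixed and varying the unreachable one freely already gives 2 equivalent strategies.
No other strategy reproduces this row, so those 2 are the full class: L/e/In/s, L/e/Stay/s.

2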